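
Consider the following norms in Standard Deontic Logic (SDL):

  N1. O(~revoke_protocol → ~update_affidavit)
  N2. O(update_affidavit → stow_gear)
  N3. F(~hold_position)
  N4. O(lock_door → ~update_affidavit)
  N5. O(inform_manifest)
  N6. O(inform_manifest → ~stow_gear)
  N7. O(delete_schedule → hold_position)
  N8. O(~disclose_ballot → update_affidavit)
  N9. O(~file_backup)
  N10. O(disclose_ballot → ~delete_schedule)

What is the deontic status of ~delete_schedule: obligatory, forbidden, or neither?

Premise 5 gives O(inform_manifest).
From O(inform_manifest) and premise 6, O(inform_manifest → ~stow_gear), we obtain O(~stow_gear).
Premise 2, O(update_affidavit → stow_gear), contraposes to O(~stow_gear → ~update_affidavit); with O(~stow_gear) we get O(~update_affidavit).
Premise 8, O(~disclose_ballot → update_affidavit), contraposes to O(~update_affidavit → disclose_ballot); with O(~update_affidavit) we get O(disclose_ballot).
From O(disclose_ballot) and premise 10, O(disclose_ballot → ~delete_schedule), we obtain O(~delete_schedule).
Premises 1, 3, 4, 7, 9 do not contribute to this derivation.
Hence ~delete_schedule is obligatory.

Obligatory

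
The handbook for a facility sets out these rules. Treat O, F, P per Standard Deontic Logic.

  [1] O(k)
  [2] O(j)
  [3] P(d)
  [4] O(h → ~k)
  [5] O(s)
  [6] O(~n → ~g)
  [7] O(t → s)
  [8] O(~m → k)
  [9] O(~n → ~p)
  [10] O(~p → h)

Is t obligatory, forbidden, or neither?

Neither

Premise 7 is O(t → s); even if O(s) held, inferring O(t) would be affirming the consequent — invalid.
No premise or chain of K-axiom applications forces O(t), and none forces O(~t). So t is neither obligatory nor forbidden under these norms.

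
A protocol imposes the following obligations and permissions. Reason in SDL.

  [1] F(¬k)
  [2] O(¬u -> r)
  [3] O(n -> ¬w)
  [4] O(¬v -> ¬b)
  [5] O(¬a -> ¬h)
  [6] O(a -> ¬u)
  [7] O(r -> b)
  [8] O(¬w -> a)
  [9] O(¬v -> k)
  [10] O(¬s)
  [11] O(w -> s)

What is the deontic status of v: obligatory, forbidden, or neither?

Premise 10 gives O(¬s).
Premise 11 is O(w -> s); contrapositively O(¬s -> ¬w). Since O(¬s) holds, K gives O(¬w).
Applying K to premise 8 (O(¬w -> a)) and O(¬w) yields O(a).
From O(a) and premise 6, O(a -> ¬u), we obtain O(¬u).
From O(¬u) and premise 2, O(¬u -> r), we obtain O(r).
From O(r) and premise 7, O(r -> b), we obtain O(b).
Premise 4, O(¬v -> ¬b), contraposes to O(b -> v); with O(b) we get O(v).
Premises 1, 3, 5, 9 do not contribute to this derivation.
Hence v is obligatory.

Obligatory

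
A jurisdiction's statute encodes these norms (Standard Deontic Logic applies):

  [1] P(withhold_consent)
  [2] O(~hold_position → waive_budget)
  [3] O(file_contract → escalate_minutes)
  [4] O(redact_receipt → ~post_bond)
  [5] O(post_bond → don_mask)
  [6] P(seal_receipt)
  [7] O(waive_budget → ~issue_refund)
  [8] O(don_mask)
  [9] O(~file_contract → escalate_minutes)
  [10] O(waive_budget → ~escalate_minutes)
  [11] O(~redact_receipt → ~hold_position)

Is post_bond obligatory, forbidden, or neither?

Forbidden

By case analysis on ~file_contract: premise 9 gives O(~file_contract → escalate_minutes) and premise 3 gives O(file_contract → escalate_minutes), so O(escalate_minutes) either way.
Premise 10, O(waive_budget → ~escalate_minutes), contraposes to O(escalate_minutes → ~waive_budget); with O(escalate_minutes) we get O(~waive_budget).
Premise 2 is O(~hold_position → waive_budget); contrapositively O(~waive_budget → hold_position). Since O(~waive_budget) holds, K gives O(hold_position).
The contrapositive of premise 11 (O(~redact_receipt → ~hold_position)) is O(hold_position → redact_receipt), and O(hold_position) is already established, so O(redact_receipt).
From O(redact_receipt) and premise 4, O(redact_receipt → ~post_bond), we obtain O(~post_bond).
Premises 1, 5, 6, 7, 8 do not contribute to this derivation.
Thus O(~post_bond), which is F(post_bond): post_bond is forbidden.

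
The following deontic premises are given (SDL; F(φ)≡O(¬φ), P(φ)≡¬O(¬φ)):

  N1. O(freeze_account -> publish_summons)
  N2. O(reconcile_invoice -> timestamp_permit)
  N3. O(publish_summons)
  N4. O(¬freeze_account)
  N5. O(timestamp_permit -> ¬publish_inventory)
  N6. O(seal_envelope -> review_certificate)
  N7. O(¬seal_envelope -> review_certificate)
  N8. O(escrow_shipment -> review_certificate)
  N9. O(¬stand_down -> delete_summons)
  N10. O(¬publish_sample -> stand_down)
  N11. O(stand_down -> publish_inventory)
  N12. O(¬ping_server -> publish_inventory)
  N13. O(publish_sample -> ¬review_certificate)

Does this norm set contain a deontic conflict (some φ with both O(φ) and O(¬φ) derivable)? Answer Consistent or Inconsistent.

Consistent

Premise 1 is O(freeze_account -> publish_summons); even if O(publish_summons) held, inferring O(freeze_account) would be affirming the consequent — invalid.
So O(freeze_account) is not derivable, and the apparent clash with O(¬freeze_account) does not arise.
A world satisfying every obligation exists (e.g. delete_summons=false, escrow_shipment=false, freeze_account=false, ping_server=false, publish_inventory=true, publish_sample=false, publish_summons=true, reconcile_invoice=false, review_certificate=true, seal_envelope=false, stand_down=true, timestamp_permit=false); no atom is both obligatory and forbidden, so the set is consistent.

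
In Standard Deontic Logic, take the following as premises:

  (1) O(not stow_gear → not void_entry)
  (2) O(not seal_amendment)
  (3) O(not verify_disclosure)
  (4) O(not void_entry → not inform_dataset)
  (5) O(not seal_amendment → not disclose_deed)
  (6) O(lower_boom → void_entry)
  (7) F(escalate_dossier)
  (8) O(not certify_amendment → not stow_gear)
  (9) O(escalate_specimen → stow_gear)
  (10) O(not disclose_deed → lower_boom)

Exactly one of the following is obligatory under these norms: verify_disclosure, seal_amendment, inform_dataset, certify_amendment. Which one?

certify_amendment

Premise 2 gives O(not seal_amendment).
From O(not seal_amendment) and premise 5, O(not seal_amendment → not disclose_deed), we obtain O(not disclose_deed).
Premise 10 is O(not disclose_deed → lower_boom); since O(not disclose_deed), deontic closure gives O(lower_boom).
Applying K to premise 6 (O(lower_boom → void_entry)) and O(lower_boom) yields O(void_entry).
Premise 1, O(not stow_gear → not void_entry), contraposes to O(void_entry → stow_gear); with O(void_entry) we get O(stow_gear).
Premise 8, O(not certify_amendment → not stow_gear), contraposes to O(stow_gear → certify_amendment); with O(stow_gear) we get O(certify_amendment).
So O(certify_amendment) holds — certify_amendment is obligatory. None of the other listed options is made obligatory by any chain of premises.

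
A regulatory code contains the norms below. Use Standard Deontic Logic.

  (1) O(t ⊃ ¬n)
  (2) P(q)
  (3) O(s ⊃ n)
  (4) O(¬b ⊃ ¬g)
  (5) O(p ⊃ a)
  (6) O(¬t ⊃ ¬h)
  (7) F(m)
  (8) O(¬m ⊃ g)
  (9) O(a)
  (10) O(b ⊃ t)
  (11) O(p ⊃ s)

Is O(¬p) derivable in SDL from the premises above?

Premise 7 is F(m), i.e. O(¬m).
Applying K to premise 8 (O(¬m ⊃ g)) and O(¬m) yields O(g).
The contrapositive of premise 4 (O(¬b ⊃ ¬g)) is O(g ⊃ b), and O(g) is already established, so O(b).
From O(b) and premise 10, O(b ⊃ t), we obtain O(t).
With premise 1, O(t ⊃ ¬n), the K-axiom yields O(¬n).
Premise 3 is O(s ⊃ n); contrapositively O(¬n ⊃ ¬s). Since O(¬n) holds, K gives O(¬s).
The contrapositive of premise 11 (O(p ⊃ s)) is O(¬s ⊃ ¬p), and O(¬s) is already established, so O(¬p).
Premises 2, 5, 6, 9 do not contribute to this derivation.
So O(¬p) follows.

Yes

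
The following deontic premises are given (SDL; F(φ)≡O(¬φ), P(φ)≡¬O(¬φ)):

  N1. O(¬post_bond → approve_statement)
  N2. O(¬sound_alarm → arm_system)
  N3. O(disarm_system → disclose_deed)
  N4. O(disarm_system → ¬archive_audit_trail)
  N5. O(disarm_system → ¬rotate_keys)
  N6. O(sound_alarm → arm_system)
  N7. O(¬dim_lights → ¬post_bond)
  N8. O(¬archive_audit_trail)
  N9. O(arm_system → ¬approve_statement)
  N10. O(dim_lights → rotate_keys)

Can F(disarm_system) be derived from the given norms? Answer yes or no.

Yes

Premises 2 and 6 are O(¬sound_alarm → arm_system) and O(sound_alarm → arm_system); every ideal world satisfies ¬sound_alarm or sound_alarm, so in either case arm_system holds — hence O(arm_system).
From O(arm_system) and premise 9, O(arm_system → ¬approve_statement), we obtain O(¬approve_statement).
Premise 1, O(¬post_bond → approve_statement), contraposes to O(¬approve_statement → post_bond); with O(¬approve_statement) we get O(post_bond).
Premise 7 is O(¬dim_lights → ¬post_bond); contrapositively O(post_bond → dim_lights). Since O(post_bond) holds, K gives O(dim_lights).
Premise 10 is O(dim_lights → rotate_keys); since O(dim_lights), deontic closure gives O(rotate_keys).
Premise 5 is O(disarm_system → ¬rotate_keys); contrapositively O(rotate_keys → ¬disarm_system). Since O(rotate_keys) holds, K gives O(¬disarm_system).
Premises 3, 4, 8 do not contribute to this derivation.
So O(¬disarm_system) holds, i.e. F(disarm_system). The claim follows.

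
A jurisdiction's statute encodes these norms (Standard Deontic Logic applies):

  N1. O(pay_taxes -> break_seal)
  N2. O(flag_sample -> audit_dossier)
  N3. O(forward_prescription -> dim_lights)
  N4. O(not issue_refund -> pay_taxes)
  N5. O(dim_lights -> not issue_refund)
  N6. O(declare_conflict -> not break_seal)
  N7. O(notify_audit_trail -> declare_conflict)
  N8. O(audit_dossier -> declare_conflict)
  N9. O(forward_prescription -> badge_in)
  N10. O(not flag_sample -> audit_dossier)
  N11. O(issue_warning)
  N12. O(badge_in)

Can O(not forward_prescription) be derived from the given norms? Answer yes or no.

Yes

By case analysis on not flag_sample: premise 10 gives O(not flag_sample -> audit_dossier) and premise 2 gives O(flag_sample -> audit_dossier), so O(audit_dossier) either way.
Premise 8 is O(audit_dossier -> declare_conflict); since O(audit_dossier), deontic closure gives O(declare_conflict).
Applying K to premise 6 (O(declare_conflict -> not break_seal)) and O(declare_conflict) yields O(not break_seal).
Premise 1, O(pay_taxes -> break_seal), contraposes to O(not break_seal -> not pay_taxes); with O(not break_seal) we get O(not pay_taxes).
Premise 4, O(not issue_refund -> pay_taxes), contraposes to O(not pay_taxes -> issue_refund); with O(not pay_taxes) we get O(issue_refund).
Premise 5, O(dim_lights -> not issue_refund), contraposes to O(issue_refund -> not dim_lights); with O(issue_refund) we get O(not dim_lights).
Premise 3 is O(forward_prescription -> dim_lights); contrapositively O(not dim_lights -> not forward_prescription). Since O(not dim_lights) holds, K gives O(not forward_prescription).
Premises 7, 9, 11, 12 do not contribute to this derivation.
So O(not forward_prescription) follows.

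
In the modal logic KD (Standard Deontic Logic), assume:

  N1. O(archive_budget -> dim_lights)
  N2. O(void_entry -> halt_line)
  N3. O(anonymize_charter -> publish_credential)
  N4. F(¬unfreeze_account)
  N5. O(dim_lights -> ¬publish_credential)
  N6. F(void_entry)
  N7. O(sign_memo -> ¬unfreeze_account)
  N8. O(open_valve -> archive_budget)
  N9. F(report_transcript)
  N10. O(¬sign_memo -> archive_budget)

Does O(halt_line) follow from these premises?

Premise 2 is O(void_entry -> halt_line), but O(void_entry) is not derivable from the premises, so it does not yield O(halt_line).
No other premise forces O(halt_line). An ideal world satisfying every premise can still have halt_line false, so O(halt_line) is not derivable.

No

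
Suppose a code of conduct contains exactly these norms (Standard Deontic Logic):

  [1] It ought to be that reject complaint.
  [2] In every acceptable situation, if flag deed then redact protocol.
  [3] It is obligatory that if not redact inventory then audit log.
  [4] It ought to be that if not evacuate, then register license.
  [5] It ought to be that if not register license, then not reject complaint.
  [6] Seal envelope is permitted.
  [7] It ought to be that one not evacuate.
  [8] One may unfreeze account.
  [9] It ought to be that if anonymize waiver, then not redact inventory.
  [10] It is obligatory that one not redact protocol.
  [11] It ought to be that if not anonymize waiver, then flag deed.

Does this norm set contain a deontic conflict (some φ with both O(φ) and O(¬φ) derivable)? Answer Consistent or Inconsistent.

Consistent

Premise 5 is O(¬register_license → ¬reject_complaint), but O(¬register_license) is not derivable from the premises, so it does not yield O(¬reject_complaint).
So O(¬reject_complaint) is not derivable, and the apparent clash with O(reject_complaint) does not arise.
A world satisfying every obligation exists (e.g. anonymize_waiver=true, audit_log=true, evacuate=false, flag_deed=false, redact_inventory=false, redact_protocol=false, register_license=true, reject_complaint=true, seal_envelope=false, unfreeze_account=false); no atom is both obligatory and forbidden, so the set is consistent.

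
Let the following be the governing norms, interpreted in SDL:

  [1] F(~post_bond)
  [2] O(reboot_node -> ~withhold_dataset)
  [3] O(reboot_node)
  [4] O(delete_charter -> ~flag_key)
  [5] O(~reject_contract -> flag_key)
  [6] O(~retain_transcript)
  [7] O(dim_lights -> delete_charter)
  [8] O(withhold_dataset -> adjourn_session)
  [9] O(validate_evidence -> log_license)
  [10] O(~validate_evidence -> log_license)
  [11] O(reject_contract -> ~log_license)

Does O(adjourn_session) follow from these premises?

No

Premise 8 is O(withhold_dataset -> adjourn_session), but O(withhold_dataset) is not derivable from the premises, so it does not yield O(adjourn_session).
No other premise forces O(adjourn_session). An ideal world satisfying every premise can still have adjourn_session false, so O(adjourn_session) is not derivable.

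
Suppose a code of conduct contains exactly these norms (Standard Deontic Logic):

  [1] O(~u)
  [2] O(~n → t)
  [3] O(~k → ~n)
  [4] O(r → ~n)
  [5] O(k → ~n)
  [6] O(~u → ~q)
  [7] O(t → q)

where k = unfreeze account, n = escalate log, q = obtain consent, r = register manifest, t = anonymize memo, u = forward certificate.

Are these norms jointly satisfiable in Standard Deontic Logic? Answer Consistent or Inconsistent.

Inconsistent

Premises 5 and 3 are O(k → ~n) and O(~k → ~n); every ideal world satisfies k or ~k, so in either case ~n holds — hence O(~n).
From O(~n) and premise 2, O(~n → t), we obtain O(t).
From O(t) and premise 7, O(t → q), we obtain O(q).
Premise 6, O(~u → ~q), contraposes to O(q → u); with O(q) we get O(u).
However, premise 1 gives O(~u).
We now have both O(u) and O(~u) — u is simultaneously obligatory and forbidden, violating the D-axiom.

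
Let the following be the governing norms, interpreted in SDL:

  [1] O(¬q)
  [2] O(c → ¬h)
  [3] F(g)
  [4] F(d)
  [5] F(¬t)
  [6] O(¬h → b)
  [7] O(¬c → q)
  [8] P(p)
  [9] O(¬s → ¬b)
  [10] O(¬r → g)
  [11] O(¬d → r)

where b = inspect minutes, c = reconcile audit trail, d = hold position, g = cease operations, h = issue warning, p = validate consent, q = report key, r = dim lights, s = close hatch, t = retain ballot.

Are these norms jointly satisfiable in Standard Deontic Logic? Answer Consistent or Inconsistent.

Consistent

Premise 10 is O(¬r → g), but O(¬r) is not derivable from the premises, so it does not yield O(g).
So O(g) is not derivable, and the apparent clash with O(¬g) does not arise.
A world satisfying every obligation exists (e.g. b=true, c=true, d=false, g=false, h=false, p=false, q=false, r=true, s=true, t=true); no atom is both obligatory and forbidden, so the set is consistent.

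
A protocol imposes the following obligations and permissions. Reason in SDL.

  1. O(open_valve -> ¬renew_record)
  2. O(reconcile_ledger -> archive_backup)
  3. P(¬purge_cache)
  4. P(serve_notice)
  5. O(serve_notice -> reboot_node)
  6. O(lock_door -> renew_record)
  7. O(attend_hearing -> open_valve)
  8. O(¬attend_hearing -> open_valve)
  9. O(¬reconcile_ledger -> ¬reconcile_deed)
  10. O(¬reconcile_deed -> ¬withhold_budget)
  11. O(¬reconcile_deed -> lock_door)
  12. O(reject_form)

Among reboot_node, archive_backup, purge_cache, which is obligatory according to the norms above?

By case analysis on ¬attend_hearing: premise 8 gives O(¬attend_hearing -> open_valve) and premise 7 gives O(attend_hearing -> open_valve), so O(open_valve) either way.
Premise 1 is O(open_valve -> ¬renew_record); since O(open_valve), deontic closure gives O(¬renew_record).
The contrapositive of premise 6 (O(lock_door -> renew_record)) is O(¬renew_record -> ¬lock_door), and O(¬renew_record) is already established, so O(¬lock_door).
Premise 11, O(¬reconcile_deed -> lock_door), contraposes to O(¬lock_door -> reconcile_deed); with O(¬lock_door) we get O(reconcile_deed).
The contrapositive of premise 9 (O(¬reconcile_ledger -> ¬reconcile_deed)) is O(reconcile_deed -> reconcile_ledger), and O(reconcile_deed) is already established, so O(reconcile_ledger).
From O(reconcile_ledger) and premise 2, O(reconcile_ledger -> archive_backup), we obtain O(archive_backup).
So O(archive_backup) holds — archive_backup is obligatory. None of the other listed options is made obligatory by any chain of premises.

archive_backup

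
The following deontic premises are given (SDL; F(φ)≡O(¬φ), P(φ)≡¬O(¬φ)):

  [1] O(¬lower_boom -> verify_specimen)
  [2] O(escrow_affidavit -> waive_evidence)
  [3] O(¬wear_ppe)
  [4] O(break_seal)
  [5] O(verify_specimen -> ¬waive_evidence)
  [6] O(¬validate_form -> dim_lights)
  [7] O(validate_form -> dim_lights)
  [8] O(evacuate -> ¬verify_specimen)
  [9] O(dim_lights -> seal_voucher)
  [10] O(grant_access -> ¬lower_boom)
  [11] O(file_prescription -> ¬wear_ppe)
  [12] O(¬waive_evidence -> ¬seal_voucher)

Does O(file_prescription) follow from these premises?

Premise 11 is O(file_prescription -> ¬wear_ppe); even if O(¬wear_ppe) held, inferring O(file_prescription) would be affirming the consequent — invalid.
No other premise forces O(file_prescription). An ideal world satisfying every premise can still have file_prescription false, so O(file_prescription) is not derivable.

No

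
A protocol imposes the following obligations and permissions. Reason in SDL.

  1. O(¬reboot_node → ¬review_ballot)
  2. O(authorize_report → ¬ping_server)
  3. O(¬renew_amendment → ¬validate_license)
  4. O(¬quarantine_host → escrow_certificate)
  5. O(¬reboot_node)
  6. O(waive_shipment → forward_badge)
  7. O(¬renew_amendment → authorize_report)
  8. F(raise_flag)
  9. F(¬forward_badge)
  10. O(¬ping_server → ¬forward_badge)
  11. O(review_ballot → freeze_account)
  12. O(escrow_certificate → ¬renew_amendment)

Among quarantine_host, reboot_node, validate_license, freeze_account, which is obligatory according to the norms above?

quarantine_host

Premise 9, F(¬forward_badge), is equivalent to O(forward_badge).
The contrapositive of premise 10 (O(¬ping_server → ¬forward_badge)) is O(forward_badge → ping_server), and O(forward_badge) is already established, so O(ping_server).
Premise 2, O(authorize_report → ¬ping_server), contraposes to O(ping_server → ¬authorize_report); with O(ping_server) we get O(¬authorize_report).
Premise 7, O(¬renew_amendment → authorize_report), contraposes to O(¬authorize_report → renew_amendment); with O(¬authorize_report) we get O(renew_amendment).
The contrapositive of premise 12 (O(escrow_certificate → ¬renew_amendment)) is O(renew_amendment → ¬escrow_certificate), and O(renew_amendment) is already established, so O(¬escrow_certificate).
Premise 4 is O(¬quarantine_host → escrow_certificate); contrapositively O(¬escrow_certificate → quarantine_host). Since O(¬escrow_certificate) holds, K gives O(quarantine_host).
So O(quarantine_host) holds — quarantine_host is obligatory. None of the other listed options is made obligatory by any chain of premises.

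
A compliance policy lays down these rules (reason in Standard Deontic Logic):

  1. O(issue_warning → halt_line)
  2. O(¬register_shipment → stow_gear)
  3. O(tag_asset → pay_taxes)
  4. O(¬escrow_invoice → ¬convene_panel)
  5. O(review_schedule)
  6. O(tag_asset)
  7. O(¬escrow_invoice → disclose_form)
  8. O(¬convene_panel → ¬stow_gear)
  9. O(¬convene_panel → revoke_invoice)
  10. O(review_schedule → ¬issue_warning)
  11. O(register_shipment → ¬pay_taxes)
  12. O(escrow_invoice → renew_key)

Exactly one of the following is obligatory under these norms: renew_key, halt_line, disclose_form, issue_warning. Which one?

Premise 6 gives O(tag_asset).
From O(tag_asset) and premise 3, O(tag_asset → pay_taxes), we obtain O(pay_taxes).
Premise 11, O(register_shipment → ¬pay_taxes), contraposes to O(pay_taxes → ¬register_shipment); with O(pay_taxes) we get O(¬register_shipment).
With premise 2, O(¬register_shipment → stow_gear), the K-axiom yields O(stow_gear).
Premise 8 is O(¬convene_panel → ¬stow_gear); contrapositively O(stow_gear → convene_panel). Since O(stow_gear) holds, K gives O(convene_panel).
Premise 4, O(¬escrow_invoice → ¬convene_panel), contraposes to O(convene_panel → escrow_invoice); with O(convene_panel) we get O(escrow_invoice).
Applying K to premise 12 (O(escrow_invoice → renew_key)) and O(escrow_invoice) yields O(renew_key).
So O(renew_key) holds — renew_key is obligatory. None of the other listed options is made obligatory by any chain of premises.

renew_key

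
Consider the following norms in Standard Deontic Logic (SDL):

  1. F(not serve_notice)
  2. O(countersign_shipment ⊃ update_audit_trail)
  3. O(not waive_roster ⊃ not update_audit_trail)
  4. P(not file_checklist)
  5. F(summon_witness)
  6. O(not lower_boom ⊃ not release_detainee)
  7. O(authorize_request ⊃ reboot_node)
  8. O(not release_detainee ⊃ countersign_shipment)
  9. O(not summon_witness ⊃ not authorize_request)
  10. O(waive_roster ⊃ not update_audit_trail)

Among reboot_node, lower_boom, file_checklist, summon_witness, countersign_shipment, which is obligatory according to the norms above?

lower_boom

Premises 10 and 3 cover both cases: O(waive_roster ⊃ not update_audit_trail) and O(not waive_roster ⊃ not update_audit_trail). Since waive_roster ∨ not waive_roster is a tautology, O(not update_audit_trail) follows.
Premise 2 is O(countersign_shipment ⊃ update_audit_trail); contrapositively O(not update_audit_trail ⊃ not countersign_shipment). Since O(not update_audit_trail) holds, K gives O(not countersign_shipment).
The contrapositive of premise 8 (O(not release_detainee ⊃ countersign_shipment)) is O(not countersign_shipment ⊃ release_detainee), and O(not countersign_shipment) is already established, so O(release_detainee).
Premise 6, O(not lower_boom ⊃ not release_detainee), contraposes to O(release_detainee ⊃ lower_boom); with O(release_detainee) we get O(lower_boom).
So O(lower_boom) holds — lower_boom is obligatory. None of the other listed options is made obligatory by any chain of premises.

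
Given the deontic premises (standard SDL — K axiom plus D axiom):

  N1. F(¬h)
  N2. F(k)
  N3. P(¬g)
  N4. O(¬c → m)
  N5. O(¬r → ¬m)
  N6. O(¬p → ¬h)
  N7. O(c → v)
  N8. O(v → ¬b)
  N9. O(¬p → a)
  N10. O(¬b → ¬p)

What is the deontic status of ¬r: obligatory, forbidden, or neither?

Forbidden

Premise 1, F(¬h), is equivalent to O(h).
The contrapositive of premise 6 (O(¬p → ¬h)) is O(h → p), and O(h) is already established, so O(p).
Premise 10, O(¬b → ¬p), contraposes to O(p → b); with O(p) we get O(b).
The contrapositive of premise 8 (O(v → ¬b)) is O(b → ¬v), and O(b) is already established, so O(¬v).
Premise 7, O(c → v), contraposes to O(¬v → ¬c); with O(¬v) we get O(¬c).
Premise 4 is O(¬c → m); since O(¬c), deontic closure gives O(m).
Premise 5, O(¬r → ¬m), contraposes to O(m → r); with O(m) we get O(r).
Premises 2, 3, 9 do not contribute to this derivation.
Thus O(r), which is F(¬r): ¬r is forbidden.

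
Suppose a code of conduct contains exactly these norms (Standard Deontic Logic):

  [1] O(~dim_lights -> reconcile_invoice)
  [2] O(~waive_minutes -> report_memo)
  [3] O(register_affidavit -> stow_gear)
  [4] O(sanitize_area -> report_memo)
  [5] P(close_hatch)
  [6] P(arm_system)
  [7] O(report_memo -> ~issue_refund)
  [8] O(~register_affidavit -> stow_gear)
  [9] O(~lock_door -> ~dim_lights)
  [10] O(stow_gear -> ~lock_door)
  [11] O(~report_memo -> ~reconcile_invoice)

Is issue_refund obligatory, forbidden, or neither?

Premises 8 and 3 cover both cases: O(~register_affidavit -> stow_gear) and O(register_affidavit -> stow_gear). Since ~register_affidavit ∨ register_affidavit is a tautology, O(stow_gear) follows.
Premise 10 is O(stow_gear -> ~lock_door); since O(stow_gear), deontic closure gives O(~lock_door).
Applying K to premise 9 (O(~lock_door -> ~dim_lights)) and O(~lock_door) yields O(~dim_lights).
With premise 1, O(~dim_lights -> reconcile_invoice), the K-axiom yields O(reconcile_invoice).
The contrapositive of premise 11 (O(~report_memo -> ~reconcile_invoice)) is O(reconcile_invoice -> report_memo), and O(reconcile_invoice) is already established, so O(report_memo).
Premise 7 is O(report_memo -> ~issue_refund); since O(report_memo), deontic closure gives O(~issue_refund).
Premises 2, 4, 5, 6 do not contribute to this derivation.
Thus O(~issue_refund), which is F(issue_refund): issue_refund is forbidden.

Forbidden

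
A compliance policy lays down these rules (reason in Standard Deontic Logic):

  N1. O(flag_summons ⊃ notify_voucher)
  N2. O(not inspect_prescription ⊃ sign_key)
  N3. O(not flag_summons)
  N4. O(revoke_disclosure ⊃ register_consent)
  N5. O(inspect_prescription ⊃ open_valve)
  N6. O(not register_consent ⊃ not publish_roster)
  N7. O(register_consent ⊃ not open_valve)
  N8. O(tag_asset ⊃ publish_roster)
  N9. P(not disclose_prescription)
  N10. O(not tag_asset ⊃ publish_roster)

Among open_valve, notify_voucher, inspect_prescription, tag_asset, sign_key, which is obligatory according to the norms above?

Premises 8 and 10 cover both cases: O(tag_asset ⊃ publish_roster) and O(not tag_asset ⊃ publish_roster). Since tag_asset ∨ not tag_asset is a tautology, O(publish_roster) follows.
The contrapositive of premise 6 (O(not register_consent ⊃ not publish_roster)) is O(publish_roster ⊃ register_consent), and O(publish_roster) is already established, so O(register_consent).
With premise 7, O(register_consent ⊃ not open_valve), the K-axiom yields O(not open_valve).
The contrapositive of premise 5 (O(inspect_prescription ⊃ open_valve)) is O(not open_valve ⊃ not inspect_prescription), and O(not open_valve) is already established, so O(not inspect_prescription).
Premise 2 is O(not inspect_prescription ⊃ sign_key); since O(not inspect_prescription), deontic closure gives O(sign_key).
So O(sign_key) holds — sign_key is obligatory. None of the other listed options is made obligatory by any chain of premises.

sign_key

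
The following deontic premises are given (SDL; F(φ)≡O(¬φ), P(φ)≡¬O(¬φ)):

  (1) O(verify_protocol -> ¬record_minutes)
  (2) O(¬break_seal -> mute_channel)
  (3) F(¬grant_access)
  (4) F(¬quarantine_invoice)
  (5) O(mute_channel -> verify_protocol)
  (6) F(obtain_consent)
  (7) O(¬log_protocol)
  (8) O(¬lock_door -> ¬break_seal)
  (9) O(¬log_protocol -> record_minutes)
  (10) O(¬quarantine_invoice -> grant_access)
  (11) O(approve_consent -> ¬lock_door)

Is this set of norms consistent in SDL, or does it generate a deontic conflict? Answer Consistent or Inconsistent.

Premise 10 is O(¬quarantine_invoice -> grant_access); even if O(grant_access) held, inferring O(¬quarantine_invoice) would be affirming the consequent — invalid.
So O(¬quarantine_invoice) is not derivable, and the apparent clash with O(quarantine_invoice) does not arise.
A world satisfying every obligation exists (e.g. approve_consent=false, break_seal=true, grant_access=true, lock_door=true, log_protocol=false, mute_channel=false, obtain_consent=false, quarantine_invoice=true, record_minutes=true, verify_protocol=false); no atom is both obligatory and forbidden, so the set is consistent.

Consistent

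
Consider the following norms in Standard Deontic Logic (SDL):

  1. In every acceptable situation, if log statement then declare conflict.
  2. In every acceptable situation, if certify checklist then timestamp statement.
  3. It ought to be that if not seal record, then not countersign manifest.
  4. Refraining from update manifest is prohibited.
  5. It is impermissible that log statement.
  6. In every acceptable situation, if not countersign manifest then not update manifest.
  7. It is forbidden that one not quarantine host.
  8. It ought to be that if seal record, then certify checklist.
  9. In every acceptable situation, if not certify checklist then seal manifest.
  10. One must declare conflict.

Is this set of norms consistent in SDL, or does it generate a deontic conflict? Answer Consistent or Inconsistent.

Consistent

Premise 1 is O(log_statement → declare_conflict); even if O(declare_conflict) held, inferring O(log_statement) would be affirming the consequent — invalid.
So O(log_statement) is not derivable, and the apparent clash with O(¬log_statement) does not arise.
A world satisfying every obligation exists (e.g. certify_checklist=true, countersign_manifest=true, declare_conflict=true, log_statement=false, quarantine_host=true, seal_manifest=false, seal_record=true, timestamp_statement=true, update_manifest=true); no atom is both obligatory and forbidden, so the set is consistent.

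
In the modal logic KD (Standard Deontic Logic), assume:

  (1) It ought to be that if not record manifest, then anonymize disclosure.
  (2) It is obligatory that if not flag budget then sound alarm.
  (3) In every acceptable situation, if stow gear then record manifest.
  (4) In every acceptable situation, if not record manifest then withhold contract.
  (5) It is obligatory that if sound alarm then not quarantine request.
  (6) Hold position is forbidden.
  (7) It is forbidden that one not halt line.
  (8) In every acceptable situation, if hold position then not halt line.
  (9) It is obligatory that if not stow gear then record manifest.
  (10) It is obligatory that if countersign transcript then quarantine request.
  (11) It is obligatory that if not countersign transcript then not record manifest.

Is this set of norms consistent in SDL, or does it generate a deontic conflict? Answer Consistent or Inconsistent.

Premise 8 is O(hold_position → ¬halt_line), but O(hold_position) is not derivable from the premises, so it does not yield O(¬halt_line).
So O(¬halt_line) is not derivable, and the apparent clash with O(halt_line) does not arise.
A world satisfying every obligation exists (e.g. anonymize_disclosure=false, countersign_transcript=true, flag_budget=true, halt_line=true, hold_position=false, quarantine_request=true, record_manifest=true, sound_alarm=false, stow_gear=false, withhold_contract=false); no atom is both obligatory and forbidden, so the set is consistent.

Consistent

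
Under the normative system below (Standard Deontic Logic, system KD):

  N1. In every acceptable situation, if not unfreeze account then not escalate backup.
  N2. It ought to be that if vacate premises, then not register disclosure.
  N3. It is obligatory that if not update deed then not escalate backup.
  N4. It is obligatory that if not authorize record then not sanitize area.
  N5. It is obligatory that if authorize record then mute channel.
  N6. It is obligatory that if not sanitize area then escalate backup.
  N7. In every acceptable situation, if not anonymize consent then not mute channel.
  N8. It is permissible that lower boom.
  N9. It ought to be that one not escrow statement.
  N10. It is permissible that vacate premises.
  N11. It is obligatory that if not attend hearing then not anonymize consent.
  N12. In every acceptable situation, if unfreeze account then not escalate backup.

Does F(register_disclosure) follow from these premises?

Premise 2 is O(vacate_premises → ¬register_disclosure), but O(vacate_premises) is not derivable from the premises (the permission P(vacate_premises) asserts only ¬O(¬vacate_premises), not O(vacate_premises)), so it does not yield O(¬register_disclosure).
No other premise forces O(¬register_disclosure). An ideal world satisfying every premise can still have register_disclosure true, so F(register_disclosure) is not derivable.

No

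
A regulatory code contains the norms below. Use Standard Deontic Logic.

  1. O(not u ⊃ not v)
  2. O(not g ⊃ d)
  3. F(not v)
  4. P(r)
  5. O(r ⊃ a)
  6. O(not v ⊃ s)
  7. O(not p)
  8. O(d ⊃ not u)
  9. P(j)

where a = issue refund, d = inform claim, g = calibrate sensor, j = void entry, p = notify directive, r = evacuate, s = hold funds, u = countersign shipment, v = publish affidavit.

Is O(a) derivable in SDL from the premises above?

No

Premise 5 is O(r ⊃ a), but O(r) is not derivable from the premises (the permission P(r) asserts only not O(not r), not O(r)), so it does not yield O(a).
No other premise forces O(a). An ideal world satisfying every premise can still have a false, so O(a) is not derivable.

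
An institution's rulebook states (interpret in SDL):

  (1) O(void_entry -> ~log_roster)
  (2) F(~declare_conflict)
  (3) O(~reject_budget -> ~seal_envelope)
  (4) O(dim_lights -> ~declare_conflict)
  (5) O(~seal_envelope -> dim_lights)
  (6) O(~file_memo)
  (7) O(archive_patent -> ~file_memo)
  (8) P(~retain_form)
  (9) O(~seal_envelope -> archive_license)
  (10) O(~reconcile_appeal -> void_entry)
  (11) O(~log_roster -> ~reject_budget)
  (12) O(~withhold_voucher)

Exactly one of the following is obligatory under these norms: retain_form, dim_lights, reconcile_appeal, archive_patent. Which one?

reconcile_appeal

Premise 2, F(~declare_conflict), is equivalent to O(declare_conflict).
The contrapositive of premise 4 (O(dim_lights -> ~declare_conflict)) is O(declare_conflict -> ~dim_lights), and O(declare_conflict) is already established, so O(~dim_lights).
The contrapositive of premise 5 (O(~seal_envelope -> dim_lights)) is O(~dim_lights -> seal_envelope), and O(~dim_lights) is already established, so O(seal_envelope).
The contrapositive of premise 3 (O(~reject_budget -> ~seal_envelope)) is O(seal_envelope -> reject_budget), and O(seal_envelope) is already established, so O(reject_budget).
The contrapositive of premise 11 (O(~log_roster -> ~reject_budget)) is O(reject_budget -> log_roster), and O(reject_budget) is already established, so O(log_roster).
Premise 1 is O(void_entry -> ~log_roster); contrapositively O(log_roster -> ~void_entry). Since O(log_roster) holds, K gives O(~void_entry).
The contrapositive of premise 10 (O(~reconcile_appeal -> void_entry)) is O(~void_entry -> reconcile_appeal), and O(~void_entry) is already established, so O(reconcile_appeal).
So O(reconcile_appeal) holds — reconcile_appeal is obligatory. None of the other listed options is made obligatory by any chain of premises.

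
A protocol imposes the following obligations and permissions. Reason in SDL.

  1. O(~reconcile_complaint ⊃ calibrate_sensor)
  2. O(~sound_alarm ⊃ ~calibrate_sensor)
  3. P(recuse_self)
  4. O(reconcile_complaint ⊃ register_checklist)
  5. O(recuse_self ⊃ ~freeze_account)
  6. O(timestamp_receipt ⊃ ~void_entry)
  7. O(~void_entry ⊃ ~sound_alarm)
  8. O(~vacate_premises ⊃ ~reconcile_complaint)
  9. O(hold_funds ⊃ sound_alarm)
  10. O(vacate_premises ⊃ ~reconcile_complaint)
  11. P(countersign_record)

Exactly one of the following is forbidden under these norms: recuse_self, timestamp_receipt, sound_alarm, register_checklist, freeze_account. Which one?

By case analysis on vacate_premises: premise 10 gives O(vacate_premises ⊃ ~reconcile_complaint) and premise 8 gives O(~vacate_premises ⊃ ~reconcile_complaint), so O(~reconcile_complaint) either way.
With premise 1, O(~reconcile_complaint ⊃ calibrate_sensor), the K-axiom yields O(calibrate_sensor).
Premise 2 is O(~sound_alarm ⊃ ~calibrate_sensor); contrapositively O(calibrate_sensor ⊃ sound_alarm). Since O(calibrate_sensor) holds, K gives O(sound_alarm).
The contrapositive of premise 7 (O(~void_entry ⊃ ~sound_alarm)) is O(sound_alarm ⊃ void_entry), and O(sound_alarm) is already established, so O(void_entry).
Premise 6, O(timestamp_receipt ⊃ ~void_entry), contraposes to O(void_entry ⊃ ~timestamp_receipt); with O(void_entry) we get O(~timestamp_receipt).
So O(~timestamp_receipt) holds, i.e. timestamp_receipt is forbidden. None of the other listed options is forbidden under the premises.

timestamp_receipt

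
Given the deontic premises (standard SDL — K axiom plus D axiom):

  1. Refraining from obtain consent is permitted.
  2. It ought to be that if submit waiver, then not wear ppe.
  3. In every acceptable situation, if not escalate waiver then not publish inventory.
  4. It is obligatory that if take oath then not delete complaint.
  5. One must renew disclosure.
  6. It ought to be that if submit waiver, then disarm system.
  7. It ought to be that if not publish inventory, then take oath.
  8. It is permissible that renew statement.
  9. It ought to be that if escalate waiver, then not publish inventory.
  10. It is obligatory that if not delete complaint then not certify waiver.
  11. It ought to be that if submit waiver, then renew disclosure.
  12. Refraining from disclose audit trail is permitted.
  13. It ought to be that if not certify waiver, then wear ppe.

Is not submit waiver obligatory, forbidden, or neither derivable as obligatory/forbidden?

Obligatory

Premises 3 and 9 are O(¬escalate_waiver → ¬publish_inventory) and O(escalate_waiver → ¬publish_inventory); every ideal world satisfies ¬escalate_waiver or escalate_waiver, so in either case ¬publish_inventory holds — hence O(¬publish_inventory).
With premise 7, O(¬publish_inventory → take_oath), the K-axiom yields O(take_oath).
With premise 4, O(take_oath → ¬delete_complaint), the K-axiom yields O(¬delete_complaint).
Premise 10 is O(¬delete_complaint → ¬certify_waiver); since O(¬delete_complaint), deontic closure gives O(¬certify_waiver).
Applying K to premise 13 (O(¬certify_waiver → wear_ppe)) and O(¬certify_waiver) yields O(wear_ppe).
Premise 2, O(submit_waiver → ¬wear_ppe), contraposes to O(wear_ppe → ¬submit_waiver); with O(wear_ppe) we get O(¬submit_waiver).
Premises 1, 5, 6, 8, 11, 12 do not contribute to this derivation.
Hence ¬submit_waiver is obligatory.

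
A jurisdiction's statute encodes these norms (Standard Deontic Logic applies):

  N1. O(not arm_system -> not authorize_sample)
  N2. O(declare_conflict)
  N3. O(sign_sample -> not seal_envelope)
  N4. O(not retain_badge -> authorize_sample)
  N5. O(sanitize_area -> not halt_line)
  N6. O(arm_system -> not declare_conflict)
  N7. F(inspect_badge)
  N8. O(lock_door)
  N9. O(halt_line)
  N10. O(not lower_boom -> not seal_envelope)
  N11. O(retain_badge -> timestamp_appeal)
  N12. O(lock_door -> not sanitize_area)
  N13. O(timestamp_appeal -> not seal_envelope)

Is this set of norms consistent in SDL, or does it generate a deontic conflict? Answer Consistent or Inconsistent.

Consistent

Premise 5 is O(sanitize_area -> not halt_line), but O(sanitize_area) is not derivable from the premises, so it does not yield O(not halt_line).
So O(not halt_line) is not derivable, and the apparent clash with O(halt_line) does not arise.
A world satisfying every obligation exists (e.g. arm_system=false, authorize_sample=false, declare_conflict=true, halt_line=true, inspect_badge=false, lock_door=true, lower_boom=false, retain_badge=true, sanitize_area=false, seal_envelope=false, sign_sample=false, timestamp_appeal=true); no atom is both obligatory and forbidden, so the set is consistent.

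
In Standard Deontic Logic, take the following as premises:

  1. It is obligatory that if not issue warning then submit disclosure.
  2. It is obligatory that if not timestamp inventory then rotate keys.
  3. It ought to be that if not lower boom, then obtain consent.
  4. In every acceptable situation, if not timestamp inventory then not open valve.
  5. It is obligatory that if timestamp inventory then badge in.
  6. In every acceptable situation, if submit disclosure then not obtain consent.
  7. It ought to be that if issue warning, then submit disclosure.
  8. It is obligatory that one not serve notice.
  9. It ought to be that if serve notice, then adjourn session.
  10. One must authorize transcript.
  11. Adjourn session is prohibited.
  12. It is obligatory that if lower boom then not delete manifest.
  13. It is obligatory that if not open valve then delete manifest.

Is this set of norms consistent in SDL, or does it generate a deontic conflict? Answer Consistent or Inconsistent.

Consistent

Premise 9 is O(serve_notice → adjourn_session), but O(serve_notice) is not derivable from the premises, so it does not yield O(adjourn_session).
So O(adjourn_session) is not derivable, and the apparent clash with O(¬adjourn_session) does not arise.
A world satisfying every obligation exists (e.g. adjourn_session=false, authorize_transcript=true, badge_in=true, delete_manifest=false, issue_warning=false, lower_boom=true, obtain_consent=false, open_valve=true, rotate_keys=false, serve_notice=false, submit_disclosure=true, timestamp_inventory=true); no atom is both obligatory and forbidden, so the set is consistent.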